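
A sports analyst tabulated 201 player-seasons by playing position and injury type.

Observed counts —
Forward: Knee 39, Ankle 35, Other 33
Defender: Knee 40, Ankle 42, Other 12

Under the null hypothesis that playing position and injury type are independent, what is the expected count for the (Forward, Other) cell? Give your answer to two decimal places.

Row total (Forward) = 107; column total (Other) = 45; grand total N = 201.
Expected count = (row total × column total) / N = 107 × 45 / 201 = 23.96.

23.96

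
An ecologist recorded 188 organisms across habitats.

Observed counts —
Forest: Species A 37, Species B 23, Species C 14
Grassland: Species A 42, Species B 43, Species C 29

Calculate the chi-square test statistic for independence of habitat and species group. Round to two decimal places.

Row totals: 74, 114. Column totals: 79, 66, 43. Grand total N = 188.
Expected counts (row total × column total / N):
  Forest, Species A: 74×79/188 = 31.096
  Forest, Species B: 74×66/188 = 25.979
  Forest, Species C: 74×43/188 = 16.926
  Grassland, Species A: 114×79/188 = 47.904
  Grassland, Species B: 114×66/188 = 40.021
  Grassland, Species C: 114×43/188 = 26.074
Contributions (O − E)²/E:
  (37 − 31.096)²/31.096 = 1.1210
  (23 − 25.979)²/25.979 = 0.3416
  (14 − 16.926)²/16.926 = 0.5058
  (42 − 47.904)²/47.904 = 0.7276
  (43 − 40.021)²/40.021 = 0.2217
  (29 − 26.074)²/26.074 = 0.3284
χ² = 1.1210 + 0.3416 + 0.5058 + 0.7276 + 0.2217 + 0.3284 = 3.25

3.25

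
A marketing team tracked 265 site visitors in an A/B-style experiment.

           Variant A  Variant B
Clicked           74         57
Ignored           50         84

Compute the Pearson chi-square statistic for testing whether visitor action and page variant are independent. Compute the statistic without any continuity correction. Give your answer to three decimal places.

9.783

Row totals: 131, 134. Column totals: 124, 141. Grand total N = 265.
Expected counts (row total × column total / N):
  Clicked, Variant A: 131×124/265 = 61.2981
  Clicked, Variant B: 131×141/265 = 69.7019
  Ignored, Variant A: 134×124/265 = 62.7019
  Ignored, Variant B: 134×141/265 = 71.2981
Contributions (O − E)²/E:
  (74 − 61.2981)²/61.2981 = 2.6320
  (57 − 69.7019)²/69.7019 = 2.3147
  (50 − 62.7019)²/62.7019 = 2.5731
  (84 − 71.2981)²/71.2981 = 2.2629
χ² = 2.6320 + 2.3147 + 2.5731 + 2.2629 = 9.783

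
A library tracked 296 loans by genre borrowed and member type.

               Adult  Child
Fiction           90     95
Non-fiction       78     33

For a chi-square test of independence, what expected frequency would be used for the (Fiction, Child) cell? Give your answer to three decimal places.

80.000

Row total (Fiction) = 185; column total (Child) = 128; grand total N = 296.
Expected count = (row total × column total) / N = 185 × 128 / 296 = 80.000.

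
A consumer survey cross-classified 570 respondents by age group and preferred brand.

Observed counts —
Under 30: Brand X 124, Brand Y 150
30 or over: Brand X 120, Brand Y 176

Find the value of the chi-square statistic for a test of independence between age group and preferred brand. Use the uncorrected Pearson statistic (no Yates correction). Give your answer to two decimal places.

Row totals: 274, 296. Column totals: 244, 326. Grand total N = 570.
Expected counts (row total × column total / N):
  Under 30, Brand X: 274×244/570 = 117.291
  Under 30, Brand Y: 274×326/570 = 156.709
  30 or over, Brand X: 296×244/570 = 126.709
  30 or over, Brand Y: 296×326/570 = 169.291
Contributions (O − E)²/E:
  (124 − 117.291)²/117.291 = 0.3838
  (150 − 156.709)²/156.709 = 0.2872
  (120 − 126.709)²/126.709 = 0.3552
  (176 − 169.291)²/169.291 = 0.2659
χ² = 0.3838 + 0.2872 + 0.3552 + 0.2659 = 1.29

1.29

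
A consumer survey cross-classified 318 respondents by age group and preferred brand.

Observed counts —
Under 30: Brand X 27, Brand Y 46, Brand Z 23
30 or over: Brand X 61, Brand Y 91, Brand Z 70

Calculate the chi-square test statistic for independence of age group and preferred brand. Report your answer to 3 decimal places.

2.071

Row totals: 96, 222. Column totals: 88, 137, 93. Grand total N = 318.
Expected counts (row total × column total / N):
  Under 30, Brand X: 96×88/318 = 26.5660
  Under 30, Brand Y: 96×137/318 = 41.3585
  Under 30, Brand Z: 96×93/318 = 28.0755
  30 or over, Brand X: 222×88/318 = 61.4340
  30 or over, Brand Y: 222×137/318 = 95.6415
  30 or over, Brand Z: 222×93/318 = 64.9245
Contributions (O − E)²/E:
  (27 − 26.5660)²/26.5660 = 0.0071
  (46 − 41.3585)²/41.3585 = 0.5209
  (23 − 28.0755)²/28.0755 = 0.9176
  (61 − 61.4340)²/61.4340 = 0.0031
  (91 − 95.6415)²/95.6415 = 0.2253
  (70 − 64.9245)²/64.9245 = 0.3968
χ² = 0.0071 + 0.5209 + 0.9176 + 0.0031 + 0.2253 + 0.3968 = 2.071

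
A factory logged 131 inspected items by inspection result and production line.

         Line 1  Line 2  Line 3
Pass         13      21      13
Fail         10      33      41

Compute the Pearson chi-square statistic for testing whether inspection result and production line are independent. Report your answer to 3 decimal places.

Row totals: 47, 84. Column totals: 23, 54, 54. Grand total N = 131.
Expected counts (row total × column total / N):
  Pass, Line 1: 47×23/131 = 8.2519
  Pass, Line 2: 47×54/131 = 19.3740
  Pass, Line 3: 47×54/131 = 19.3740
  Fail, Line 1: 84×23/131 = 14.7481
  Fail, Line 2: 84×54/131 = 34.6260
  Fail, Line 3: 84×54/131 = 34.6260
Contributions (O − E)²/E:
  (13 − 8.2519)²/8.2519 = 2.7320
  (21 − 19.3740)²/19.3740 = 0.1365
  (13 − 19.3740)²/19.3740 = 2.0970
  (10 − 14.7481)²/14.7481 = 1.5286
  (33 − 34.6260)²/34.6260 = 0.0764
  (41 − 34.6260)²/34.6260 = 1.1733
χ² = 2.7320 + 0.1365 + 2.0970 + 1.5286 + 0.0764 + 1.1733 = 7.744

7.744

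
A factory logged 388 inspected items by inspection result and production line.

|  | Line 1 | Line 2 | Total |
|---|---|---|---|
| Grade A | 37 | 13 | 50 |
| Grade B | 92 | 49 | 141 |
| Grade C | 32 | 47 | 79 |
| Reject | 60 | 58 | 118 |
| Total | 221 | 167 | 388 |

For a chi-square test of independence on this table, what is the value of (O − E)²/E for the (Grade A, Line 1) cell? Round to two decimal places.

Row total (Grade A) = 50; column total (Line 1) = 221; N = 388.
Expected count E = 50 × 221 / 388 = 28.47938.
Contribution = (O − E)²/E = (37 − 28.47938)² / 28.47938 = 2.55.

2.55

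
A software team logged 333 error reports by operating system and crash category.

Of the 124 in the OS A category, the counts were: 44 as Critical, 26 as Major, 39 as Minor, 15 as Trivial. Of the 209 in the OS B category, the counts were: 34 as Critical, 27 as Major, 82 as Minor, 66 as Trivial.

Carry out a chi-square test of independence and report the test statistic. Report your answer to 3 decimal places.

28.878

Row totals: 124, 209. Column totals: 78, 53, 121, 81. Grand total N = 333.
Expected counts (row total × column total / N):
  OS A, Critical: 124×78/333 = 29.04505
  OS A, Major: 124×53/333 = 19.73574
  OS A, Minor: 124×121/333 = 45.05706
  OS A, Trivial: 124×81/333 = 30.16216
  OS B, Critical: 209×78/333 = 48.95495
  OS B, Major: 209×53/333 = 33.26426
  OS B, Minor: 209×121/333 = 75.94294
  OS B, Trivial: 209×81/333 = 50.83784
Contributions (O − E)²/E:
  (44 − 29.04505)²/29.04505 = 7.7001
  (26 − 19.73574)²/19.73574 = 1.9883
  (39 − 45.05706)²/45.05706 = 0.8143
  (15 − 30.16216)²/30.16216 = 7.6218
  (34 − 48.95495)²/48.95495 = 4.5685
  (27 − 33.26426)²/33.26426 = 1.1797
  (82 − 75.94294)²/75.94294 = 0.4831
  (66 − 50.83784)²/50.83784 = 4.5220
χ² = 7.7001 + 1.9883 + 0.8143 + 7.6218 + 4.5685 + 1.1797 + 0.4831 + 4.5220 = 28.878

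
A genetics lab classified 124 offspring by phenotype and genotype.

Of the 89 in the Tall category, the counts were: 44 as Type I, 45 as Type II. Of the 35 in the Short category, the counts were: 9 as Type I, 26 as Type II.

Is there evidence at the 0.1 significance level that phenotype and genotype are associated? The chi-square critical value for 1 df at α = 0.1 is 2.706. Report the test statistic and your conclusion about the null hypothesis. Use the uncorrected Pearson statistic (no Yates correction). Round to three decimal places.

5.777; reject H₀

Row totals: 89, 35. Column totals: 53, 71. Grand total N = 124.
Expected counts (row total × column total / N):
  Tall, Type I: 89×53/124 = 38.0403
  Tall, Type II: 89×71/124 = 50.9597
  Short, Type I: 35×53/124 = 14.9597
  Short, Type II: 35×71/124 = 20.0403
Contributions (O − E)²/E:
  (44 − 38.0403)²/38.0403 = 0.9337
  (45 − 50.9597)²/50.9597 = 0.6970
  (9 − 14.9597)²/14.9597 = 2.3742
  (26 − 20.0403)²/20.0403 = 1.7723
χ² = 0.9337 + 0.6970 + 2.3742 + 1.7723 = 5.777
df = (2−1)(2−1) = 1. Since 5.777 > 2.706, reject the null hypothesis of independence at α = 0.1.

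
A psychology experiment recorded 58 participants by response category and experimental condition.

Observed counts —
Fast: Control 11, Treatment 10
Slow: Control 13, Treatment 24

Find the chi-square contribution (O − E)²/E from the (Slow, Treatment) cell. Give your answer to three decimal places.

Row total (Slow) = 37; column total (Treatment) = 34; N = 58.
Expected count E = 37 × 34 / 58 = 21.6897.
Contribution = (O − E)²/E = (24 − 21.6897)² / 21.6897 = 0.246.

0.246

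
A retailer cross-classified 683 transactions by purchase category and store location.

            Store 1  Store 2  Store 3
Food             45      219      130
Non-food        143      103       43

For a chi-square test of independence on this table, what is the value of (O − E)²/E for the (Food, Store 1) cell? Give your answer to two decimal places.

Row total (Food) = 394; column total (Store 1) = 188; N = 683.
Expected count E = 394 × 188 / 683 = 108.451.
Contribution = (O − E)²/E = (45 − 108.451)² / 108.451 = 37.12.

37.12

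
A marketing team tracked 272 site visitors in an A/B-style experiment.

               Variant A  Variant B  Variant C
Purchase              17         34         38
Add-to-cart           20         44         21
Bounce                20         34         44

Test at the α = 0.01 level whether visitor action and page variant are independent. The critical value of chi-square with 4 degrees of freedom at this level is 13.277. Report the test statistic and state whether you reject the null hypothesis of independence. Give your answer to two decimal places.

Row totals: 89, 85, 98. Column totals: 57, 112, 103. Grand total N = 272.
Expected counts (row total × column total / N):
  Purchase, Variant A: 89×57/272 = 18.651
  Purchase, Variant B: 89×112/272 = 36.647
  Purchase, Variant C: 89×103/272 = 33.702
  Add-to-cart, Variant A: 85×57/272 = 17.812
  Add-to-cart, Variant B: 85×112/272 = 35.000
  Add-to-cart, Variant C: 85×103/272 = 32.188
  Bounce, Variant A: 98×57/272 = 20.537
  Bounce, Variant B: 98×112/272 = 40.353
  Bounce, Variant C: 98×103/272 = 37.110
Contributions (O − E)²/E:
  (17 − 18.651)²/18.651 = 0.1461
  (34 − 36.647)²/36.647 = 0.1912
  (38 − 33.702)²/33.702 = 0.5481
  (20 − 17.812)²/17.812 = 0.2688
  (44 − 35.000)²/35.000 = 2.3143
  (21 − 32.188)²/32.188 = 3.8888
  (20 − 20.537)²/20.537 = 0.0140
  (34 − 40.353)²/40.353 = 1.0002
  (44 − 37.110)²/37.110 = 1.2792
χ² = 0.1461 + 0.1912 + 0.5481 + 0.2688 + 2.3143 + 3.8888 + 0.0140 + 1.0002 + 1.2792 = 9.65
df = (3−1)(3−1) = 4. Since 9.65 < 13.277, fail to reject the null hypothesis of independence at α = 0.01.

9.65; fail to reject H₀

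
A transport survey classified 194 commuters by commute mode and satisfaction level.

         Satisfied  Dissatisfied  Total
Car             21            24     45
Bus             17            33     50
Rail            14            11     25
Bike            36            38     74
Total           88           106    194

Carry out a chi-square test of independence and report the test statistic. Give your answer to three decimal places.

4.099

Grand total N = 194.
Expected counts (row total × column total / N):
  Car, Satisfied: 45×88/194 = 20.4124
  Car, Dissatisfied: 45×106/194 = 24.5876
  Bus, Satisfied: 50×88/194 = 22.6804
  Bus, Dissatisfied: 50×106/194 = 27.3196
  Rail, Satisfied: 25×88/194 = 11.3402
  Rail, Dissatisfied: 25×106/194 = 13.6598
  Bike, Satisfied: 74×88/194 = 33.5670
  Bike, Dissatisfied: 74×106/194 = 40.4330
Contributions (O − E)²/E:
  (21 − 20.4124)²/20.4124 = 0.0169
  (24 − 24.5876)²/24.5876 = 0.0140
  (17 − 22.6804)²/22.6804 = 1.4227
  (33 − 27.3196)²/27.3196 = 1.1811
  (14 − 11.3402)²/11.3402 = 0.6238
  (11 − 13.6598)²/13.6598 = 0.5179
  (36 − 33.5670)²/33.5670 = 0.1763
  (38 − 40.4330)²/40.4330 = 0.1464
χ² = 0.0169 + 0.0140 + 1.4227 + 1.1811 + 0.6238 + 0.5179 + 0.1763 + 0.1464 = 4.099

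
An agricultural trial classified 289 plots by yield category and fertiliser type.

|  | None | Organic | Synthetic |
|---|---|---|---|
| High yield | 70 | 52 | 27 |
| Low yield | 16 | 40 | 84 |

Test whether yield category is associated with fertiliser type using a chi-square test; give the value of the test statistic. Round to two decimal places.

64.52

Row totals: 149, 140. Column totals: 86, 92, 111. Grand total N = 289.
Expected counts (row total × column total / N):
  High yield, None: 149×86/289 = 44.339
  High yield, Organic: 149×92/289 = 47.433
  High yield, Synthetic: 149×111/289 = 57.228
  Low yield, None: 140×86/289 = 41.661
  Low yield, Organic: 140×92/289 = 44.567
  Low yield, Synthetic: 140×111/289 = 53.772
Contributions (O − E)²/E:
  (70 − 44.339)²/44.339 = 14.8512
  (52 − 47.433)²/47.433 = 0.4397
  (27 − 57.228)²/57.228 = 15.9665
  (16 − 41.661)²/41.661 = 15.8058
  (40 − 44.567)²/44.567 = 0.4680
  (84 − 53.772)²/53.772 = 16.9927
χ² = 14.8512 + 0.4397 + 15.9665 + 15.8058 + 0.4680 + 16.9927 = 64.52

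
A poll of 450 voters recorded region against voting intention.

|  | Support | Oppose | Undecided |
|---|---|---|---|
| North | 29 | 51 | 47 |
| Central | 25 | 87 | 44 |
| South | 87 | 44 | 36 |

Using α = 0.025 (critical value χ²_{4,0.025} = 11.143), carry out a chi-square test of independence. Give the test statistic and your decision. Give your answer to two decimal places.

60.94; reject H₀

Row totals: 127, 156, 167. Column totals: 141, 182, 127. Grand total N = 450.
Expected counts (row total × column total / N):
  North, Support: 127×141/450 = 39.793
  North, Oppose: 127×182/450 = 51.364
  North, Undecided: 127×127/450 = 35.842
  Central, Support: 156×141/450 = 48.880
  Central, Oppose: 156×182/450 = 63.093
  Central, Undecided: 156×127/450 = 44.027
  South, Support: 167×141/450 = 52.327
  South, Oppose: 167×182/450 = 67.542
  South, Undecided: 167×127/450 = 47.131
Contributions (O − E)²/E:
  (29 − 39.793)²/39.793 = 2.9274
  (51 − 51.364)²/51.364 = 0.0026
  (47 − 35.842)²/35.842 = 3.4736
  (25 − 48.880)²/48.880 = 11.6664
  (87 − 63.093)²/63.093 = 9.0588
  (44 − 44.027)²/44.027 = 0.0000
  (87 − 52.327)²/52.327 = 22.9751
  (44 − 67.542)²/67.542 = 8.2056
  (36 − 47.131)²/47.131 = 2.6288
χ² = 2.9274 + 0.0026 + 3.4736 + 11.6664 + 9.0588 + 0.0000 + 22.9751 + 8.2056 + 2.6288 = 60.94
df = (3−1)(3−1) = 4. Since 60.94 > 11.143, reject the null hypothesis of independence at α = 0.025.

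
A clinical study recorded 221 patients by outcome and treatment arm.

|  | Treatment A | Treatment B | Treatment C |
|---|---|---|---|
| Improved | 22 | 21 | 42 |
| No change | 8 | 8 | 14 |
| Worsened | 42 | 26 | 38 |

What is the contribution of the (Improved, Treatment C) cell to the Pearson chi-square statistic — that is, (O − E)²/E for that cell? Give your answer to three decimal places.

Row total (Improved) = 85; column total (Treatment C) = 94; N = 221.
Expected count E = 85 × 94 / 221 = 36.15385.
Contribution = (O − E)²/E = (42 − 36.15385)² / 36.15385 = 0.945.

0.945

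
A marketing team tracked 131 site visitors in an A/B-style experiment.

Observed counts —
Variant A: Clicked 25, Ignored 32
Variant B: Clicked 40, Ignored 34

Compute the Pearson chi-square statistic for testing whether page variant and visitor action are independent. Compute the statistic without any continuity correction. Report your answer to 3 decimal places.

Row totals: 57, 74. Column totals: 65, 66. Grand total N = 131.
Expected counts (row total × column total / N):
  Variant A, Clicked: 57×65/131 = 28.2824
  Variant A, Ignored: 57×66/131 = 28.7176
  Variant B, Clicked: 74×65/131 = 36.7176
  Variant B, Ignored: 74×66/131 = 37.2824
Contributions (O − E)²/E:
  (25 − 28.2824)²/28.2824 = 0.3809
  (32 − 28.7176)²/28.7176 = 0.3752
  (40 − 36.7176)²/36.7176 = 0.2934
  (34 − 37.2824)²/37.2824 = 0.2890
χ² = 0.3809 + 0.3752 + 0.2934 + 0.2890 = 1.339

1.339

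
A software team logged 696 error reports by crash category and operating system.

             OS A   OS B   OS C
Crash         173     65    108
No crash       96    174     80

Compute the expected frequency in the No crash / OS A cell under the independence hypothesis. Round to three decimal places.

Row total (No crash) = 350; column total (OS A) = 269; grand total N = 696.
Expected count = (row total × column total) / N = 350 × 269 / 696 = 135.273.

135.273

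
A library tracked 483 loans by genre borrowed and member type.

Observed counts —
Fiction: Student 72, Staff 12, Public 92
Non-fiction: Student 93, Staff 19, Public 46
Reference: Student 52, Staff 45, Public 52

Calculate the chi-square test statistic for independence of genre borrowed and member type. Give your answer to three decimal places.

53.318

Row totals: 176, 158, 149. Column totals: 217, 76, 190. Grand total N = 483.
Expected counts (row total × column total / N):
  Fiction, Student: 176×217/483 = 79.0725
  Fiction, Staff: 176×76/483 = 27.6936
  Fiction, Public: 176×190/483 = 69.2340
  Non-fiction, Student: 158×217/483 = 70.9855
  Non-fiction, Staff: 158×76/483 = 24.8613
  Non-fiction, Public: 158×190/483 = 62.1532
  Reference, Student: 149×217/483 = 66.9420
  Reference, Staff: 149×76/483 = 23.4451
  Reference, Public: 149×190/483 = 58.6128
Contributions (O − E)²/E:
  (72 − 79.0725)²/79.0725 = 0.6326
  (12 − 27.6936)²/27.6936 = 8.8934
  (92 − 69.2340)²/69.2340 = 7.4861
  (93 − 70.9855)²/70.9855 = 6.8273
  (19 − 24.8613)²/24.8613 = 1.3819
  (46 − 62.1532)²/62.1532 = 4.1981
  (52 − 66.9420)²/66.9420 = 3.3352
  (45 − 23.4451)²/23.4451 = 19.8171
  (52 − 58.6128)²/58.6128 = 0.7461
χ² = 0.6326 + 8.8934 + 7.4861 + 6.8273 + 1.3819 + 4.1981 + 3.3352 + 19.8171 + 0.7461 = 53.318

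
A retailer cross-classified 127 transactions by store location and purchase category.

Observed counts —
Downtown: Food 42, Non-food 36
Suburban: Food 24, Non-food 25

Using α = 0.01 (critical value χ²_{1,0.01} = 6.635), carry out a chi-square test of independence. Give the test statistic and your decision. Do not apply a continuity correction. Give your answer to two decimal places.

0.29; fail to reject H₀

Row totals: 78, 49. Column totals: 66, 61. Grand total N = 127.
Expected counts (row total × column total / N):
  Downtown, Food: 78×66/127 = 40.535
  Downtown, Non-food: 78×61/127 = 37.465
  Suburban, Food: 49×66/127 = 25.465
  Suburban, Non-food: 49×61/127 = 23.535
Contributions (O − E)²/E:
  (42 − 40.535)²/40.535 = 0.0529
  (36 − 37.465)²/37.465 = 0.0573
  (24 − 25.465)²/25.465 = 0.0843
  (25 − 23.535)²/23.535 = 0.0912
χ² = 0.0529 + 0.0573 + 0.0843 + 0.0912 = 0.29
df = (2−1)(2−1) = 1. Since 0.29 < 6.635, fail to reject the null hypothesis of independence at α = 0.01.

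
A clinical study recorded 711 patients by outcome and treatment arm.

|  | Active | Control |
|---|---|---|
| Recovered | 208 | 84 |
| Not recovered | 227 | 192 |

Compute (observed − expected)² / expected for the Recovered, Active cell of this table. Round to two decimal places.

4.82

Row total (Recovered) = 292; column total (Active) = 435; N = 711.
Expected count E = 292 × 435 / 711 = 178.650.
Contribution = (O − E)²/E = (208 − 178.650)² / 178.650 = 4.82.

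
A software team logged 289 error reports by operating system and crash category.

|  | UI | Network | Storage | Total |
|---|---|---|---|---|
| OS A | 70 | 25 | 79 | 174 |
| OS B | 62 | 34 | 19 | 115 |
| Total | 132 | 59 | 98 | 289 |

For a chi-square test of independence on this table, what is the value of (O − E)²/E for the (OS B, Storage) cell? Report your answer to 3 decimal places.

Row total (OS B) = 115; column total (Storage) = 98; N = 289.
Expected count E = 115 × 98 / 289 = 38.9965.
Contribution = (O − E)²/E = (19 − 38.9965)² / 38.9965 = 10.254.

10.254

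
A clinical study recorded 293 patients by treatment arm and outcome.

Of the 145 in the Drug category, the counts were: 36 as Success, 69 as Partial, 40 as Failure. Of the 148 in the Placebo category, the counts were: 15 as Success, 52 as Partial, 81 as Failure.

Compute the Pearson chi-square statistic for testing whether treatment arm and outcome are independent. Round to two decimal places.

Row totals: 145, 148. Column totals: 51, 121, 121. Grand total N = 293.
Expected counts (row total × column total / N):
  Drug, Success: 145×51/293 = 25.239
  Drug, Partial: 145×121/293 = 59.881
  Drug, Failure: 145×121/293 = 59.881
  Placebo, Success: 148×51/293 = 25.761
  Placebo, Partial: 148×121/293 = 61.119
  Placebo, Failure: 148×121/293 = 61.119
Contributions (O − E)²/E:
  (36 − 25.239)²/25.239 = 4.5881
  (69 − 59.881)²/59.881 = 1.3887
  (40 − 59.881)²/59.881 = 6.6007
  (15 − 25.761)²/25.761 = 4.4951
  (52 − 61.119)²/61.119 = 1.3606
  (81 − 61.119)²/61.119 = 6.4670
χ² = 4.5881 + 1.3887 + 6.6007 + 4.4951 + 1.3606 + 6.4670 = 24.90

24.90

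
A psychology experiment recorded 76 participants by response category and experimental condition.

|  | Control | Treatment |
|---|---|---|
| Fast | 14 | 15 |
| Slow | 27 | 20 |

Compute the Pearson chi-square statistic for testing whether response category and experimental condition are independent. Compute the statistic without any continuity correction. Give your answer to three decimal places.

0.607

Row totals: 29, 47. Column totals: 41, 35. Grand total N = 76.
Expected counts (row total × column total / N):
  Fast, Control: 29×41/76 = 15.6447
  Fast, Treatment: 29×35/76 = 13.3553
  Slow, Control: 47×41/76 = 25.3553
  Slow, Treatment: 47×35/76 = 21.6447
Contributions (O − E)²/E:
  (14 − 15.6447)²/15.6447 = 0.1729
  (15 − 13.3553)²/13.3553 = 0.2025
  (27 − 25.3553)²/25.3553 = 0.1067
  (20 − 21.6447)²/21.6447 = 0.1250
χ² = 0.1729 + 0.2025 + 0.1067 + 0.1250 = 0.607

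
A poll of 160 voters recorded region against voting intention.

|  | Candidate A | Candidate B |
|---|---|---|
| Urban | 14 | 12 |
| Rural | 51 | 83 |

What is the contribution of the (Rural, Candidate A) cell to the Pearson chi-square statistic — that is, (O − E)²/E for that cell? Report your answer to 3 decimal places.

0.217

Row total (Rural) = 134; column total (Candidate A) = 65; N = 160.
Expected count E = 134 × 65 / 160 = 54.4375.
Contribution = (O − E)²/E = (51 − 54.4375)² / 54.4375 = 0.217.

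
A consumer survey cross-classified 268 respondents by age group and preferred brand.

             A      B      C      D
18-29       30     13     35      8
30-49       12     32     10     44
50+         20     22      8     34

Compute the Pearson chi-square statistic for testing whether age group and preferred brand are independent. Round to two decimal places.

64.68

Row totals: 86, 98, 84. Column totals: 62, 67, 53, 86. Grand total N = 268.
Expected counts (row total × column total / N):
  18-29, A: 86×62/268 = 19.8955
  18-29, B: 86×67/268 = 21.5000
  18-29, C: 86×53/268 = 17.0075
  18-29, D: 86×86/268 = 27.5970
  30-49, A: 98×62/268 = 22.6716
  30-49, B: 98×67/268 = 24.5000
  30-49, C: 98×53/268 = 19.3806
  30-49, D: 98×86/268 = 31.4478
  50+, A: 84×62/268 = 19.4328
  50+, B: 84×67/268 = 21.0000
  50+, C: 84×53/268 = 16.6119
  50+, D: 84×86/268 = 26.9552
Contributions (O − E)²/E:
  (30 − 19.8955)²/19.8955 = 5.1319
  (13 − 21.5000)²/21.5000 = 3.3605
  (35 − 17.0075)²/17.0075 = 19.0345
  (8 − 27.5970)²/27.5970 = 13.9161
  (12 − 22.6716)²/22.6716 = 5.0232
  (32 − 24.5000)²/24.5000 = 2.2959
  (10 − 19.3806)²/19.3806 = 4.5404
  (44 − 31.4478)²/31.4478 = 5.0101
  (20 − 19.4328)²/19.4328 = 0.0166
  (22 − 21.0000)²/21.0000 = 0.0476
  (8 − 16.6119)²/16.6119 = 4.4646
  (34 − 26.9552)²/26.9552 = 1.8412
χ² = 5.1319 + 3.3605 + 19.0345 + 13.9161 + 5.0232 + 2.2959 + 4.5404 + 5.0101 + 0.0166 + 0.0476 + 4.4646 + 1.8412 = 64.68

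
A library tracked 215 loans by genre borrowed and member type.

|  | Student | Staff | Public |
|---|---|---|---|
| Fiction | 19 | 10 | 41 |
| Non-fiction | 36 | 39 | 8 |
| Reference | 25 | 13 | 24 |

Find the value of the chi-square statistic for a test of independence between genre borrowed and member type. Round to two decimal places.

Row totals: 70, 83, 62. Column totals: 80, 62, 73. Grand total N = 215.
Expected counts (row total × column total / N):
  Fiction, Student: 70×80/215 = 26.0465
  Fiction, Staff: 70×62/215 = 20.1860
  Fiction, Public: 70×73/215 = 23.7674
  Non-fiction, Student: 83×80/215 = 30.8837
  Non-fiction, Staff: 83×62/215 = 23.9349
  Non-fiction, Public: 83×73/215 = 28.1814
  Reference, Student: 62×80/215 = 23.0698
  Reference, Staff: 62×62/215 = 17.8791
  Reference, Public: 62×73/215 = 21.0512
Contributions (O − E)²/E:
  (19 − 26.0465)²/26.0465 = 1.9063
  (10 − 20.1860)²/20.1860 = 5.1399
  (41 − 23.7674)²/23.7674 = 12.4945
  (36 − 30.8837)²/30.8837 = 0.8476
  (39 − 23.9349)²/23.9349 = 9.4823
  (8 − 28.1814)²/28.1814 = 14.4524
  (25 − 23.0698)²/23.0698 = 0.1615
  (13 − 17.8791)²/17.8791 = 1.3315
  (24 − 21.0512)²/21.0512 = 0.4131
χ² = 1.9063 + 5.1399 + 12.4945 + 0.8476 + 9.4823 + 14.4524 + 0.1615 + 1.3315 + 0.4131 = 46.23

46.23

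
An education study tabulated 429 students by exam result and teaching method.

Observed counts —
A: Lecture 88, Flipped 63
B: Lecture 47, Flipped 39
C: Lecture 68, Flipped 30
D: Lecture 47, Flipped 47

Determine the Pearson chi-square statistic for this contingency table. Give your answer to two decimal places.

Row totals: 151, 86, 98, 94. Column totals: 250, 179. Grand total N = 429.
Expected counts (row total × column total / N):
  A, Lecture: 151×250/429 = 87.995
  A, Flipped: 151×179/429 = 63.005
  B, Lecture: 86×250/429 = 50.117
  B, Flipped: 86×179/429 = 35.883
  C, Lecture: 98×250/429 = 57.110
  C, Flipped: 98×179/429 = 40.890
  D, Lecture: 94×250/429 = 54.779
  D, Flipped: 94×179/429 = 39.221
Contributions (O − E)²/E:
  (88 − 87.995)²/87.995 = 0.0000
  (63 − 63.005)²/63.005 = 0.0000
  (47 − 50.117)²/50.117 = 0.1939
  (39 − 35.883)²/35.883 = 0.2708
  (68 − 57.110)²/57.110 = 2.0766
  (30 − 40.890)²/40.890 = 2.9003
  (47 − 54.779)²/54.779 = 1.1047
  (47 − 39.221)²/39.221 = 1.5429
χ² = 0.0000 + 0.0000 + 0.1939 + 0.2708 + 2.0766 + 2.9003 + 1.1047 + 1.5429 = 8.09

8.09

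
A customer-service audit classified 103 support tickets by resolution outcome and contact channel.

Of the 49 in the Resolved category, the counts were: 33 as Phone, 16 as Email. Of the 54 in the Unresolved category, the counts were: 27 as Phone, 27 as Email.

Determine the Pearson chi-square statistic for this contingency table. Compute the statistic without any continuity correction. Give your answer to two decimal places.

Row totals: 49, 54. Column totals: 60, 43. Grand total N = 103.
Expected counts (row total × column total / N):
  Resolved, Phone: 49×60/103 = 28.544
  Resolved, Email: 49×43/103 = 20.456
  Unresolved, Phone: 54×60/103 = 31.456
  Unresolved, Email: 54×43/103 = 22.544
Contributions (O − E)²/E:
  (33 − 28.544)²/28.544 = 0.6956
  (16 − 20.456)²/20.456 = 0.9707
  (27 − 31.456)²/31.456 = 0.6312
  (27 − 22.544)²/22.544 = 0.8808
χ² = 0.6956 + 0.9707 + 0.6312 + 0.8808 = 3.18

3.18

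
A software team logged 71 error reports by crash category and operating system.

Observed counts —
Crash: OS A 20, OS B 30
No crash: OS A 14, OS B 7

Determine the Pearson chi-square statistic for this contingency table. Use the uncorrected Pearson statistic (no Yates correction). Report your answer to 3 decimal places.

Row totals: 50, 21. Column totals: 34, 37. Grand total N = 71.
Expected counts (row total × column total / N):
  Crash, OS A: 50×34/71 = 23.9437
  Crash, OS B: 50×37/71 = 26.0563
  No crash, OS A: 21×34/71 = 10.0563
  No crash, OS B: 21×37/71 = 10.9437
Contributions (O − E)²/E:
  (20 − 23.9437)²/23.9437 = 0.6496
  (30 − 26.0563)²/26.0563 = 0.5969
  (14 − 10.0563)²/10.0563 = 1.5466
  (7 − 10.9437)²/10.9437 = 1.4212
χ² = 0.6496 + 0.5969 + 1.5466 + 1.4212 = 4.214

4.214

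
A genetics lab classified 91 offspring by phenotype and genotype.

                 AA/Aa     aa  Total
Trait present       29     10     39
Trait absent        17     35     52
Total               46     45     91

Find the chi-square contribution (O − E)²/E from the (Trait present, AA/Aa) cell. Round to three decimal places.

Row total (Trait present) = 39; column total (AA/Aa) = 46; N = 91.
Expected count E = 39 × 46 / 91 = 19.7143.
Contribution = (O − E)²/E = (29 − 19.7143)² / 19.7143 = 4.374.

4.374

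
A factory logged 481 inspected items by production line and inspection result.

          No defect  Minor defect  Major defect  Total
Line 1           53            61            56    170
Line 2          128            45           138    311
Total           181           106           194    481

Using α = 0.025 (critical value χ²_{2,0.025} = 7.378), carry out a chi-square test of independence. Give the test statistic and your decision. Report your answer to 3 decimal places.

Grand total N = 481.
Expected counts (row total × column total / N):
  Line 1, No defect: 170×181/481 = 63.9709
  Line 1, Minor defect: 170×106/481 = 37.4636
  Line 1, Major defect: 170×194/481 = 68.5655
  Line 2, No defect: 311×181/481 = 117.0291
  Line 2, Minor defect: 311×106/481 = 68.5364
  Line 2, Major defect: 311×194/481 = 125.4345
Contributions (O − E)²/E:
  (53 − 63.9709)²/63.9709 = 1.8815
  (61 − 37.4636)²/37.4636 = 14.7867
  (56 − 68.5655)²/68.5655 = 2.3028
  (128 − 117.0291)²/117.0291 = 1.0285
  (45 − 68.5364)²/68.5364 = 8.0827
  (138 − 125.4345)²/125.4345 = 1.2588
χ² = 1.8815 + 14.7867 + 2.3028 + 1.0285 + 8.0827 + 1.2588 = 29.341
df = (2−1)(3−1) = 2. Since 29.341 > 7.378, reject the null hypothesis of independence at α = 0.025.

29.341; reject H₀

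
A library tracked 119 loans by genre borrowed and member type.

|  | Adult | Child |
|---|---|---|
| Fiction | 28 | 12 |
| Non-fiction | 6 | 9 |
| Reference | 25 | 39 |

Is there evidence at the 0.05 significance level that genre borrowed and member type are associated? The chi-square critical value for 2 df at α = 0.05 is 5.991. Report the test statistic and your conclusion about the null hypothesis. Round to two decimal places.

10.05; reject H₀

Row totals: 40, 15, 64. Column totals: 59, 60. Grand total N = 119.
Expected counts (row total × column total / N):
  Fiction, Adult: 40×59/119 = 19.832
  Fiction, Child: 40×60/119 = 20.168
  Non-fiction, Adult: 15×59/119 = 7.437
  Non-fiction, Child: 15×60/119 = 7.563
  Reference, Adult: 64×59/119 = 31.731
  Reference, Child: 64×60/119 = 32.269
Contributions (O − E)²/E:
  (28 − 19.832)²/19.832 = 3.3641
  (12 − 20.168)²/20.168 = 3.3080
  (6 − 7.437)²/7.437 = 0.2777
  (9 − 7.563)²/7.563 = 0.2730
  (25 − 31.731)²/31.731 = 1.4278
  (39 − 32.269)²/32.269 = 1.4040
χ² = 3.3641 + 3.3080 + 0.2777 + 0.2730 + 1.4278 + 1.4040 = 10.05
df = (3−1)(2−1) = 2. Since 10.05 > 5.991, reject the null hypothesis of independence at α = 0.05.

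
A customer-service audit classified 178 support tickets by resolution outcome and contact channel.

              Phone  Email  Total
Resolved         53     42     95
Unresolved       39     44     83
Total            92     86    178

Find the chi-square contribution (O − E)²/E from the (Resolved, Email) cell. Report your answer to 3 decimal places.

0.331

Row total (Resolved) = 95; column total (Email) = 86; N = 178.
Expected count E = 95 × 86 / 178 = 45.8989.
Contribution = (O − E)²/E = (42 − 45.8989)² / 45.8989 = 0.331.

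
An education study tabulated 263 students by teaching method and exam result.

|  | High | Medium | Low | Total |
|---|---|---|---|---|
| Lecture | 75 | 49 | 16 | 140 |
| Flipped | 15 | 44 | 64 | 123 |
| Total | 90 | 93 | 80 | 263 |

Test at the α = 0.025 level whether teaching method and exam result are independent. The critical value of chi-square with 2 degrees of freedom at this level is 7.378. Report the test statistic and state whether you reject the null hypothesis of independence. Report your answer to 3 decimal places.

68.255; reject H₀

Grand total N = 263.
Expected counts (row total × column total / N):
  Lecture, High: 140×90/263 = 47.90875
  Lecture, Medium: 140×93/263 = 49.50570
  Lecture, Low: 140×80/263 = 42.58555
  Flipped, High: 123×90/263 = 42.09125
  Flipped, Medium: 123×93/263 = 43.49430
  Flipped, Low: 123×80/263 = 37.41445
Contributions (O − E)²/E:
  (75 − 47.90875)²/47.90875 = 15.3195
  (49 − 49.50570)²/49.50570 = 0.0052
  (16 − 42.58555)²/42.58555 = 16.5970
  (15 − 42.09125)²/42.09125 = 17.4368
  (44 − 43.49430)²/43.49430 = 0.0059
  (64 − 37.41445)²/37.41445 = 18.8909
χ² = 15.3195 + 0.0052 + 16.5970 + 17.4368 + 0.0059 + 18.8909 = 68.255
df = (2−1)(3−1) = 2. Since 68.255 > 7.378, reject the null hypothesis of independence at α = 0.025.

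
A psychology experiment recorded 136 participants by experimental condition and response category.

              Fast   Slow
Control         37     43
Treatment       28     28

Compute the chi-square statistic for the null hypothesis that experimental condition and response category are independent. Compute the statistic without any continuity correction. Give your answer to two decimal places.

Row totals: 80, 56. Column totals: 65, 71. Grand total N = 136.
Expected counts (row total × column total / N):
  Control, Fast: 80×65/136 = 38.235
  Control, Slow: 80×71/136 = 41.765
  Treatment, Fast: 56×65/136 = 26.765
  Treatment, Slow: 56×71/136 = 29.235
Contributions (O − E)²/E:
  (37 − 38.235)²/38.235 = 0.0399
  (43 − 41.765)²/41.765 = 0.0365
  (28 − 26.765)²/26.765 = 0.0570
  (28 − 29.235)²/29.235 = 0.0522
χ² = 0.0399 + 0.0365 + 0.0570 + 0.0522 = 0.19

0.19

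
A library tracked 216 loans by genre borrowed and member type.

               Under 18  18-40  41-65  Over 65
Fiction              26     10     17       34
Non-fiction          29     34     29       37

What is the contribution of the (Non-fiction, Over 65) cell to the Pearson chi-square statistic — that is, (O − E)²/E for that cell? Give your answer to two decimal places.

Row total (Non-fiction) = 129; column total (Over 65) = 71; N = 216.
Expected count E = 129 × 71 / 216 = 42.403.
Contribution = (O − E)²/E = (37 − 42.403)² / 42.403 = 0.69.

0.69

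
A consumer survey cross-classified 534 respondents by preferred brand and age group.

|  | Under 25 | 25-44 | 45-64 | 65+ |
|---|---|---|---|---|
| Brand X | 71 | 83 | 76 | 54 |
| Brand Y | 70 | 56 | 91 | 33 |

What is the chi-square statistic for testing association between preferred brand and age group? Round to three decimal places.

Row totals: 284, 250. Column totals: 141, 139, 167, 87. Grand total N = 534.
Expected counts (row total × column total / N):
  Brand X, Under 25: 284×141/534 = 74.9888
  Brand X, 25-44: 284×139/534 = 73.9251
  Brand X, 45-64: 284×167/534 = 88.8165
  Brand X, 65+: 284×87/534 = 46.2697
  Brand Y, Under 25: 250×141/534 = 66.0112
  Brand Y, 25-44: 250×139/534 = 65.0749
  Brand Y, 45-64: 250×167/534 = 78.1835
  Brand Y, 65+: 250×87/534 = 40.7303
Contributions (O − E)²/E:
  (71 − 74.9888)²/74.9888 = 0.2122
  (83 − 73.9251)²/73.9251 = 1.1140
  (76 − 88.8165)²/88.8165 = 1.8495
  (54 − 46.2697)²/46.2697 = 1.2915
  (70 − 66.0112)²/66.0112 = 0.2410
  (56 − 65.0749)²/65.0749 = 1.2655
  (91 − 78.1835)²/78.1835 = 2.1010
  (33 − 40.7303)²/40.7303 = 1.4672
χ² = 0.2122 + 1.1140 + 1.8495 + 1.2915 + 0.2410 + 1.2655 + 2.1010 + 1.4672 = 9.542

9.542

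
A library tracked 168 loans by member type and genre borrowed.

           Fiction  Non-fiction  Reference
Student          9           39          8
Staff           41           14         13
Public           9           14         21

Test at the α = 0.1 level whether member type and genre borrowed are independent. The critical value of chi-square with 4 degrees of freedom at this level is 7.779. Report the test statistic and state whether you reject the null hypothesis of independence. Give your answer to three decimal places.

Row totals: 56, 68, 44. Column totals: 59, 67, 42. Grand total N = 168.
Expected counts (row total × column total / N):
  Student, Fiction: 56×59/168 = 19.6667
  Student, Non-fiction: 56×67/168 = 22.3333
  Student, Reference: 56×42/168 = 14.0000
  Staff, Fiction: 68×59/168 = 23.8810
  Staff, Non-fiction: 68×67/168 = 27.1190
  Staff, Reference: 68×42/168 = 17.0000
  Public, Fiction: 44×59/168 = 15.4524
  Public, Non-fiction: 44×67/168 = 17.5476
  Public, Reference: 44×42/168 = 11.0000
Contributions (O − E)²/E:
  (9 − 19.6667)²/19.6667 = 5.7853
  (39 − 22.3333)²/22.3333 = 12.4379
  (8 − 14.0000)²/14.0000 = 2.5714
  (41 − 23.8810)²/23.8810 = 12.2717
  (14 − 27.1190)²/27.1190 = 6.3464
  (13 − 17.0000)²/17.0000 = 0.9412
  (9 − 15.4524)²/15.4524 = 2.6943
  (14 − 17.5476)²/17.5476 = 0.7172
  (21 − 11.0000)²/11.0000 = 9.0909
χ² = 5.7853 + 12.4379 + 2.5714 + 12.2717 + 6.3464 + 0.9412 + 2.6943 + 0.7172 + 9.0909 = 52.856
df = (3−1)(3−1) = 4. Since 52.856 > 7.779, reject the null hypothesis of independence at α = 0.1.

52.856; reject H₀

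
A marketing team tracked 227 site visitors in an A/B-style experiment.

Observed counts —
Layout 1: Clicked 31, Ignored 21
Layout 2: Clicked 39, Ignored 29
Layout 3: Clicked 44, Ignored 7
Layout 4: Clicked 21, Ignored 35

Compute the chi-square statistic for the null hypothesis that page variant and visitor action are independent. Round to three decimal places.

26.544

Row totals: 52, 68, 51, 56. Column totals: 135, 92. Grand total N = 227.
Expected counts (row total × column total / N):
  Layout 1, Clicked: 52×135/227 = 30.9251
  Layout 1, Ignored: 52×92/227 = 21.0749
  Layout 2, Clicked: 68×135/227 = 40.4405
  Layout 2, Ignored: 68×92/227 = 27.5595
  Layout 3, Clicked: 51×135/227 = 30.3304
  Layout 3, Ignored: 51×92/227 = 20.6696
  Layout 4, Clicked: 56×135/227 = 33.3040
  Layout 4, Ignored: 56×92/227 = 22.6960
Contributions (O − E)²/E:
  (31 − 30.9251)²/30.9251 = 0.0002
  (21 − 21.0749)²/21.0749 = 0.0003
  (39 − 40.4405)²/40.4405 = 0.0513
  (29 − 27.5595)²/27.5595 = 0.0753
  (44 − 30.3304)²/30.3304 = 6.1607
  (7 − 20.6696)²/20.6696 = 9.0402
  (21 − 33.3040)²/33.3040 = 4.5457
  (35 − 22.6960)²/22.6960 = 6.6703
χ² = 0.0002 + 0.0003 + 0.0513 + 0.0753 + 6.1607 + 9.0402 + 4.5457 + 6.6703 = 26.544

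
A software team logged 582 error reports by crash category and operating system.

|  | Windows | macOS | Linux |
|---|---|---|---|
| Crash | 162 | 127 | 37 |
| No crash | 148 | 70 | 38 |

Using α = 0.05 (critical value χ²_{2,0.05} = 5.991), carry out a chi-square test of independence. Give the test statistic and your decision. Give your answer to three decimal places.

Row totals: 326, 256. Column totals: 310, 197, 75. Grand total N = 582.
Expected counts (row total × column total / N):
  Crash, Windows: 326×310/582 = 173.6426
  Crash, macOS: 326×197/582 = 110.3471
  Crash, Linux: 326×75/582 = 42.0103
  No crash, Windows: 256×310/582 = 136.3574
  No crash, macOS: 256×197/582 = 86.6529
  No crash, Linux: 256×75/582 = 32.9897
Contributions (O − E)²/E:
  (162 − 173.6426)²/173.6426 = 0.7806
  (127 − 110.3471)²/110.3471 = 2.5132
  (37 − 42.0103)²/42.0103 = 0.5975
  (148 − 136.3574)²/136.3574 = 0.9941
  (70 − 86.6529)²/86.6529 = 3.2003
  (38 − 32.9897)²/32.9897 = 0.7609
χ² = 0.7806 + 2.5132 + 0.5975 + 0.9941 + 3.2003 + 0.7609 = 8.847
df = (2−1)(3−1) = 2. Since 8.847 > 5.991, reject the null hypothesis of independence at α = 0.05.

8.847; reject H₀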